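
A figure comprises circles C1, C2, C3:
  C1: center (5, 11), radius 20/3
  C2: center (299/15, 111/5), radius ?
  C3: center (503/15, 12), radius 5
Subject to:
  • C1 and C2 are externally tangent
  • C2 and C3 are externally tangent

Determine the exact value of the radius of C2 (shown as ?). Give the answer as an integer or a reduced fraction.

12

1. [ext C1·C2]  r_C2² + (40/3)r_C2 − 304 = 0  ⇒  r_C2 = 12 (r>0 drops 1)
2. [ext C2·C3]  r_C2² + 10r_C2 − 264 = 0  ⇒  r_C2 = 12 (r>0 drops 1)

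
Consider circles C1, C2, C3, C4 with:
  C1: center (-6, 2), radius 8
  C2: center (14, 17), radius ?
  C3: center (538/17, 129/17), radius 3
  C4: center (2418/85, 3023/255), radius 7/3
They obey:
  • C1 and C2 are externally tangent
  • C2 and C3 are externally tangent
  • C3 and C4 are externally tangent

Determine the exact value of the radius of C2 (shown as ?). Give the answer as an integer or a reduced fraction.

17

1. [ext C1·C2]  r_C2² + 16r_C2 − 561 = 0  ⇒  r_C2 = 17 (r>0 drops 1)
2. [ext C2·C3]  r_C2² + 6r_C2 − 391 = 0  ⇒  r_C2 = 17 (r>0 drops 1)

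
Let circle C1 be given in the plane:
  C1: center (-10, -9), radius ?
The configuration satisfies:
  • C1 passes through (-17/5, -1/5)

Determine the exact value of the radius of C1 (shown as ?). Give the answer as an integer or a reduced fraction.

1. [C1∋P]  r_C1² − 121 = 0  ⇒  r_C1 = 11 (r>0 drops 1)

11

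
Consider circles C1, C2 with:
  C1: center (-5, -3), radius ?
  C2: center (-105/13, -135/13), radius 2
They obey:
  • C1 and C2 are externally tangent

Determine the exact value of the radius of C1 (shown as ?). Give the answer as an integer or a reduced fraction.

1. [ext C1·C2]  r_C1² + 4r_C1 − 60 = 0  ⇒  r_C1 = 6 (r>0 drops 1)

6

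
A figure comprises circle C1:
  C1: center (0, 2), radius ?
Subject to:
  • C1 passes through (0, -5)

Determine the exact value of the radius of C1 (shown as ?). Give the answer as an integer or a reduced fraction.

7

1. [C1∋P]  r_C1² − 49 = 0  ⇒  r_C1 = 7 (r>0 drops 1)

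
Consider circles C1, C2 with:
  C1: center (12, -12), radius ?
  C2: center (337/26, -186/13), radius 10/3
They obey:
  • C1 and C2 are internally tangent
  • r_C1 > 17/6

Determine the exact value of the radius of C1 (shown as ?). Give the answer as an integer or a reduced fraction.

1. [int C1,C2]  r_C1² − (20/3)r_C1 + 175/36 = 0  ⇒  r_C1 = 5/6 or 35/6
2. given r_C1 > 17/6: keep 35/6

35/6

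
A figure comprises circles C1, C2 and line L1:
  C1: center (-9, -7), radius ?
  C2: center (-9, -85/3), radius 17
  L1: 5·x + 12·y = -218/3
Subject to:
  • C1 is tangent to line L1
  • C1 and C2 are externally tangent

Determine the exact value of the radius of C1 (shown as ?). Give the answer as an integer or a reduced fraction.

13/3

1. [C1‖L1]  r_C1² − 169/9 = 0  ⇒  r_C1 = 13/3 (r>0 drops 1)
2. [ext C1·C2]  r_C1² + 34r_C1 − 1495/9 = 0  ⇒  r_C1 = 13/3 (r>0 drops 1)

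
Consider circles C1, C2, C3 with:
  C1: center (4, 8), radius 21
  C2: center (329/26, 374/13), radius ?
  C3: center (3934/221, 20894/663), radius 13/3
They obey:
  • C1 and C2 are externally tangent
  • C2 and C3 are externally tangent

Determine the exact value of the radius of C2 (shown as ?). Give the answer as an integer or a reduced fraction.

1. [ext C1·C2]  r_C2² + 42r_C2 − 261/4 = 0  ⇒  r_C2 = 3/2 (r>0 drops 1)
2. [ext C2·C3]  r_C2² + (26/3)r_C2 − 61/4 = 0  ⇒  r_C2 = 3/2 (r>0 drops 1)

3/2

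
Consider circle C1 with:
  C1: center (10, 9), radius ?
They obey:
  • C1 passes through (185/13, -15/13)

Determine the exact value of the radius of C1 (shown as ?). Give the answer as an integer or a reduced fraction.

1. [C1∋P]  r_C1² − 121 = 0  ⇒  r_C1 = 11 (r>0 drops 1)

11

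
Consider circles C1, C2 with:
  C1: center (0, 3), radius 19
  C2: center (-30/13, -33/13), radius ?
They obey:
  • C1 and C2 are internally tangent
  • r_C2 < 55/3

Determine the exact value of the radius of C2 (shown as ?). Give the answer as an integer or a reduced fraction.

1. [int C1,C2]  r_C2² − 38r_C2 + 325 = 0  ⇒  r_C2 = 13 or 25
2. given r_C2 < 55/3: keep 13

13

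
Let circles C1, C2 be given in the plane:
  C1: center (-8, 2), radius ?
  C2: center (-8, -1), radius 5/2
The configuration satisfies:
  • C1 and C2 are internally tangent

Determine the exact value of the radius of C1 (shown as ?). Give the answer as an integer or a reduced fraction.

11/2

1. [int C1,C2]  r_C1² − 5r_C1 − 11/4 = 0  ⇒  r_C1 = 11/2 (r>0 drops 1)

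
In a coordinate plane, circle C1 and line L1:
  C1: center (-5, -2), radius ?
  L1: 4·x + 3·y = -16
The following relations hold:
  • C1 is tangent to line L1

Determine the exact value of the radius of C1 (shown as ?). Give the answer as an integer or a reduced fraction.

2

1. [C1‖L1]  r_C1² − 4 = 0  ⇒  r_C1 = 2 (r>0 drops 1)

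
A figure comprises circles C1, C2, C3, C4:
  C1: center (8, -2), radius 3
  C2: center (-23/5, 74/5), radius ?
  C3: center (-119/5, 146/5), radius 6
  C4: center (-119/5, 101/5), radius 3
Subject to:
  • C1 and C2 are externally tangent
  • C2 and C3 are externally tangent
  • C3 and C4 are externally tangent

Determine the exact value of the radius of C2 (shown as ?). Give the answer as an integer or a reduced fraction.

18

1. [ext C1·C2]  r_C2² + 6r_C2 − 432 = 0  ⇒  r_C2 = 18 (r>0 drops 1)
2. [ext C2·C3]  r_C2² + 12r_C2 − 540 = 0  ⇒  r_C2 = 18 (r>0 drops 1)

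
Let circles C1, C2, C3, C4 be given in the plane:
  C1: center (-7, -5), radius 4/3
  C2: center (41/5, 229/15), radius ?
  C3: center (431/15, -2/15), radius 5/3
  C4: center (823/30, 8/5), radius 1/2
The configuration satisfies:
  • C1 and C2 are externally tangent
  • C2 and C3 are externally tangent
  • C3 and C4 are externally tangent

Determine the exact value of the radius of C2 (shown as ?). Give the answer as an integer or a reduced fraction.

1. [ext C1·C2]  r_C2² + (8/3)r_C2 − 640 = 0  ⇒  r_C2 = 24 (r>0 drops 1)
2. [ext C2·C3]  r_C2² + (10/3)r_C2 − 656 = 0  ⇒  r_C2 = 24 (r>0 drops 1)

24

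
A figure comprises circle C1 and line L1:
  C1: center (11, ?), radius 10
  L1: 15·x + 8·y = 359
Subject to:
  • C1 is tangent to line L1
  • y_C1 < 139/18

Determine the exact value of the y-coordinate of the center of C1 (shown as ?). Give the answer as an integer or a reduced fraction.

3

1. [C1‖L1]  y_C1² − (97/2)y_C1 + 273/2 = 0  ⇒  y_C1 = 3 or 91/2
2. given y_C1 < 139/18: keep 3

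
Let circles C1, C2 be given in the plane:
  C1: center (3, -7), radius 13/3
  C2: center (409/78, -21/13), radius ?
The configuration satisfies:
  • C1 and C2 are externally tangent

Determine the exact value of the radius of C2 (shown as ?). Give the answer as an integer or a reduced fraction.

1. [ext C1·C2]  r_C2² + (26/3)r_C2 − 61/4 = 0  ⇒  r_C2 = 3/2 (r>0 drops 1)

3/2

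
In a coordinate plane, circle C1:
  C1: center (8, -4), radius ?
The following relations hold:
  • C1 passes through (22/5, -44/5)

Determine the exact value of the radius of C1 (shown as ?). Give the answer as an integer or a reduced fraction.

6

1. [C1∋P]  r_C1² − 36 = 0  ⇒  r_C1 = 6 (r>0 drops 1)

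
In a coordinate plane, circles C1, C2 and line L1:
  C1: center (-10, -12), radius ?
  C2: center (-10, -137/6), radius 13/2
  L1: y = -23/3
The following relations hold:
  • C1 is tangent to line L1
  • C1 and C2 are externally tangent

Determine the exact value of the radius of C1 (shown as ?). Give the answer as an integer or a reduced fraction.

1. [C1‖L1]  r_C1² − 169/9 = 0  ⇒  r_C1 = 13/3 (r>0 drops 1)
2. [ext C1·C2]  r_C1² + 13r_C1 − 676/9 = 0  ⇒  r_C1 = 13/3 (r>0 drops 1)

13/3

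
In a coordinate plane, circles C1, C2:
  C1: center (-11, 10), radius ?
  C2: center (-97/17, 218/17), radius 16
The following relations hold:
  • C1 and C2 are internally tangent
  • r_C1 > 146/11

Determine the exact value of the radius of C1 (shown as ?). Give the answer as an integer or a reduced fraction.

22

1. [int C1,C2]  r_C1² − 32r_C1 + 220 = 0  ⇒  r_C1 = 10 or 22
2. given r_C1 > 146/11: keep 22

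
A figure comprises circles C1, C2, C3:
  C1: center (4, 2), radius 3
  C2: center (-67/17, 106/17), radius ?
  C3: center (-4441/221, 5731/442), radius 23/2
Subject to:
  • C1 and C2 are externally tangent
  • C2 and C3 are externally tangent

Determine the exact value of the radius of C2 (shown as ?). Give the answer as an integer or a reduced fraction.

6

1. [ext C1·C2]  r_C2² + 6r_C2 − 72 = 0  ⇒  r_C2 = 6 (r>0 drops 1)
2. [ext C2·C3]  r_C2² + 23r_C2 − 174 = 0  ⇒  r_C2 = 6 (r>0 drops 1)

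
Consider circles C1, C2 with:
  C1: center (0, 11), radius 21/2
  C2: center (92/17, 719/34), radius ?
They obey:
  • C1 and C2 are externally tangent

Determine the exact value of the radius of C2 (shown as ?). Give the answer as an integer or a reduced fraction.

1. [ext C1·C2]  r_C2² + 21r_C2 − 22 = 0  ⇒  r_C2 = 1 (r>0 drops 1)

1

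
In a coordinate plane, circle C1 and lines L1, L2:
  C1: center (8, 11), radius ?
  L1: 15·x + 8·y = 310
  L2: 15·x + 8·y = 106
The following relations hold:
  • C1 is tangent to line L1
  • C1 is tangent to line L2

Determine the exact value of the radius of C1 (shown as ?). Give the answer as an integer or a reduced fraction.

1. [C1‖L1]  r_C1² − 36 = 0  ⇒  r_C1 = 6 (r>0 drops 1)
2. [C1‖L2]  r_C1² − 36 = 0  ⇒  r_C1 = 6 (r>0 drops 1)

6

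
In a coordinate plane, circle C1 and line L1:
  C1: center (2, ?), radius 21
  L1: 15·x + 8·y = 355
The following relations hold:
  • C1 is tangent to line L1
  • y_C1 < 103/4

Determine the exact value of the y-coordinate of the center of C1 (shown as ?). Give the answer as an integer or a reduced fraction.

1. [C1‖L1]  y_C1² − (325/4)y_C1 − 341 = 0  ⇒  y_C1 = -4 or 341/4
2. given y_C1 < 103/4: keep -4

-4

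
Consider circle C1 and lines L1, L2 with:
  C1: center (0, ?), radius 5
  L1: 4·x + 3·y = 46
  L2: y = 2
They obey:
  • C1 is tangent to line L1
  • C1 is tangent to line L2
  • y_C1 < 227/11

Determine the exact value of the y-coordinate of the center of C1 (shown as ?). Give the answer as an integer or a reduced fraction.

1. [C1‖L1]  y_C1² − (92/3)y_C1 + 497/3 = 0  ⇒  y_C1 = 7 or 71/3
2. [C1‖L2]  y_C1² − 4y_C1 − 21 = 0  ⇒  y_C1 = -3 or 7

7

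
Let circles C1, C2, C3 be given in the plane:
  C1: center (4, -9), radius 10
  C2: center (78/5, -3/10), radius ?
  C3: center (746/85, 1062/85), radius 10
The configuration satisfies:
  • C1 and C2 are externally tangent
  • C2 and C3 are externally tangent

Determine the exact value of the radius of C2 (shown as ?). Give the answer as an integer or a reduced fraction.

1. [ext C1·C2]  r_C2² + 20r_C2 − 441/4 = 0  ⇒  r_C2 = 9/2 (r>0 drops 1)
2. [ext C2·C3]  r_C2² + 20r_C2 − 441/4 = 0  ⇒  r_C2 = 9/2 (r>0 drops 1)

9/2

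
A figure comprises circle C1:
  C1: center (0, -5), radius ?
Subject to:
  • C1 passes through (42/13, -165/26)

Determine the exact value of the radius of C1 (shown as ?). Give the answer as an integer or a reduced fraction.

7/2

1. [C1∋P]  r_C1² − 49/4 = 0  ⇒  r_C1 = 7/2 (r>0 drops 1)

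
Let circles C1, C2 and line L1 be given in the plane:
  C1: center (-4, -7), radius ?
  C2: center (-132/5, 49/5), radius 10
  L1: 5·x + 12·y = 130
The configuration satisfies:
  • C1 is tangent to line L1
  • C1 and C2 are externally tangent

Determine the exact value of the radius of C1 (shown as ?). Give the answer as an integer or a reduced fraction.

1. [C1‖L1]  r_C1² − 324 = 0  ⇒  r_C1 = 18 (r>0 drops 1)
2. [ext C1·C2]  r_C1² + 20r_C1 − 684 = 0  ⇒  r_C1 = 18 (r>0 drops 1)

18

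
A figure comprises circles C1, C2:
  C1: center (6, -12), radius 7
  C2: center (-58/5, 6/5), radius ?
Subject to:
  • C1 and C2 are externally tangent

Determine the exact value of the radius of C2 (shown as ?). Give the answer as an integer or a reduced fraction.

15

1. [ext C1·C2]  r_C2² + 14r_C2 − 435 = 0  ⇒  r_C2 = 15 (r>0 drops 1)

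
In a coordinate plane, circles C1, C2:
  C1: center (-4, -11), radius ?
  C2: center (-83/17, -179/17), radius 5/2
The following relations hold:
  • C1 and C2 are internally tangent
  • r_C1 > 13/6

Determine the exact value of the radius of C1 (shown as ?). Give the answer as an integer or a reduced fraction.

1. [int C1,C2]  r_C1² − 5r_C1 + 21/4 = 0  ⇒  r_C1 = 3/2 or 7/2
2. given r_C1 > 13/6: keep 7/2

7/2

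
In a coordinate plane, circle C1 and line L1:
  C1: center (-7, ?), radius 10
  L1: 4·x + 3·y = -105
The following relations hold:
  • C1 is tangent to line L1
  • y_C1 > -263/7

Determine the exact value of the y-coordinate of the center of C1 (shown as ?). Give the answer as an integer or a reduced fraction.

1. [C1‖L1]  y_C1² + (154/3)y_C1 + 381 = 0  ⇒  y_C1 = -127/3 or -9
2. given y_C1 > -263/7: keep -9

-9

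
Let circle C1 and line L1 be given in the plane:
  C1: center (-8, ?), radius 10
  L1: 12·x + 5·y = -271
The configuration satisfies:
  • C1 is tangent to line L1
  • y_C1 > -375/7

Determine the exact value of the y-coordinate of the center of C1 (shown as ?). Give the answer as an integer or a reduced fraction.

1. [C1‖L1]  y_C1² + 70y_C1 + 549 = 0  ⇒  y_C1 = -61 or -9
2. given y_C1 > -375/7: keep -9

-9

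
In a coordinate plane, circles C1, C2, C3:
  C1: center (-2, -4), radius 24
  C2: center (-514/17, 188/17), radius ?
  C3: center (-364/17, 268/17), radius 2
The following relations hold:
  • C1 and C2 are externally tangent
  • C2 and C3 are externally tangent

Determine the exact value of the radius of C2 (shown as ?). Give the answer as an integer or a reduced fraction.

1. [ext C1·C2]  r_C2² + 48r_C2 − 448 = 0  ⇒  r_C2 = 8 (r>0 drops 1)
2. [ext C2·C3]  r_C2² + 4r_C2 − 96 = 0  ⇒  r_C2 = 8 (r>0 drops 1)

8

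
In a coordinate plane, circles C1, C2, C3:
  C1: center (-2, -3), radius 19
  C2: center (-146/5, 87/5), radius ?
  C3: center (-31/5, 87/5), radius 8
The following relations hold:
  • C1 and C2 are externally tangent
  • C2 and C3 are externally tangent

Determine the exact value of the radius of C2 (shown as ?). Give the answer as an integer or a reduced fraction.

1. [ext C1·C2]  r_C2² + 38r_C2 − 795 = 0  ⇒  r_C2 = 15 (r>0 drops 1)
2. [ext C2·C3]  r_C2² + 16r_C2 − 465 = 0  ⇒  r_C2 = 15 (r>0 drops 1)

15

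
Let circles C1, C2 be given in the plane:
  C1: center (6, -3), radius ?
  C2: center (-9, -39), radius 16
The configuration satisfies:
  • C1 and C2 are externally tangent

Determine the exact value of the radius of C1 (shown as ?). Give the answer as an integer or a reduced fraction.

1. [ext C1·C2]  r_C1² + 32r_C1 − 1265 = 0  ⇒  r_C1 = 23 (r>0 drops 1)

23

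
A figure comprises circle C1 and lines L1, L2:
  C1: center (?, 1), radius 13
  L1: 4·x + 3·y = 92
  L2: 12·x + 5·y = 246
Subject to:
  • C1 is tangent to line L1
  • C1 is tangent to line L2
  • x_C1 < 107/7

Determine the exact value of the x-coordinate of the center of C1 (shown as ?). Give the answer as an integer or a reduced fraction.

1. [C1‖L1]  x_C1² − (89/2)x_C1 + 231 = 0  ⇒  x_C1 = 6 or 77/2
2. [C1‖L2]  x_C1² − (241/6)x_C1 + 205 = 0  ⇒  x_C1 = 6 or 205/6

6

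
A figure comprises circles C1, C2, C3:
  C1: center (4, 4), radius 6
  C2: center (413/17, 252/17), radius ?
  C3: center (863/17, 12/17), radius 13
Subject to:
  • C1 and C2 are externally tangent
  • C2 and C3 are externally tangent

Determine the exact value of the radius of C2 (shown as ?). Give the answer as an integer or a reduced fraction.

1. [ext C1·C2]  r_C2² + 12r_C2 − 493 = 0  ⇒  r_C2 = 17 (r>0 drops 1)
2. [ext C2·C3]  r_C2² + 26r_C2 − 731 = 0  ⇒  r_C2 = 17 (r>0 drops 1)

17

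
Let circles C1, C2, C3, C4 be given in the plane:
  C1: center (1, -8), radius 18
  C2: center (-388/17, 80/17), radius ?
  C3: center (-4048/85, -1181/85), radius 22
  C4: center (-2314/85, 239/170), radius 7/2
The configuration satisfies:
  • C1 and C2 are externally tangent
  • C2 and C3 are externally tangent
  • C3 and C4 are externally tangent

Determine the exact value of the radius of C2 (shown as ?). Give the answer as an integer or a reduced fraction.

9

1. [ext C1·C2]  r_C2² + 36r_C2 − 405 = 0  ⇒  r_C2 = 9 (r>0 drops 1)
2. [ext C2·C3]  r_C2² + 44r_C2 − 477 = 0  ⇒  r_C2 = 9 (r>0 drops 1)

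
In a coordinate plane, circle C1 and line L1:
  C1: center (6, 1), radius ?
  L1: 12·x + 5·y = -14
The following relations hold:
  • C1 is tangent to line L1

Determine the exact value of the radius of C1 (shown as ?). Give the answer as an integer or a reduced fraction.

7

1. [C1‖L1]  r_C1² − 49 = 0  ⇒  r_C1 = 7 (r>0 drops 1)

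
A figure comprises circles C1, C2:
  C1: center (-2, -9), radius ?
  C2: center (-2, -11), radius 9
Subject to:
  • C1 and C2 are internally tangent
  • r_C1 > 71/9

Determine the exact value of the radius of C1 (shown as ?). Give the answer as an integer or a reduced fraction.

11

1. [int C1,C2]  r_C1² − 18r_C1 + 77 = 0  ⇒  r_C1 = 7 or 11
2. given r_C1 > 71/9: keep 11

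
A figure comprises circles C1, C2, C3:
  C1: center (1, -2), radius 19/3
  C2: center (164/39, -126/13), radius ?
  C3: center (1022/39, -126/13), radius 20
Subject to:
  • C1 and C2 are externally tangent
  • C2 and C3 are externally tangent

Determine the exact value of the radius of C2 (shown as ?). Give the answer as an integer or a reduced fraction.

1. [ext C1·C2]  r_C2² + (38/3)r_C2 − 88/3 = 0  ⇒  r_C2 = 2 (r>0 drops 1)
2. [ext C2·C3]  r_C2² + 40r_C2 − 84 = 0  ⇒  r_C2 = 2 (r>0 drops 1)

2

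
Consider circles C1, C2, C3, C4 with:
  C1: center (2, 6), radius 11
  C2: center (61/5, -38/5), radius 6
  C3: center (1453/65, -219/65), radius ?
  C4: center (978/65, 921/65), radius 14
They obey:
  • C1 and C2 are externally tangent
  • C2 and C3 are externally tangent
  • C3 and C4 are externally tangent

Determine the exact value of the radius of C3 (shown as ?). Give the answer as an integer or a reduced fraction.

1. [ext C2·C3]  r_C3² + 12r_C3 − 85 = 0  ⇒  r_C3 = 5 (r>0 drops 1)
2. [ext C3·C4]  r_C3² + 28r_C3 − 165 = 0  ⇒  r_C3 = 5 (r>0 drops 1)

5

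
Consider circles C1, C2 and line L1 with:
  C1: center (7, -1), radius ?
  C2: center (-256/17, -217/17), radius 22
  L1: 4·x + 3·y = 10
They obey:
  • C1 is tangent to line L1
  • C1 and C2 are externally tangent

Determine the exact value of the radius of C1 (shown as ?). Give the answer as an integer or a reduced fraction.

1. [C1‖L1]  r_C1² − 9 = 0  ⇒  r_C1 = 3 (r>0 drops 1)
2. [ext C1·C2]  r_C1² + 44r_C1 − 141 = 0  ⇒  r_C1 = 3 (r>0 drops 1)

3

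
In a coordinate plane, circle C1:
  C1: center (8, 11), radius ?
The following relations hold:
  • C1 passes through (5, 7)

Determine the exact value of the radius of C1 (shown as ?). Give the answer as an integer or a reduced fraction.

5

1. [C1∋P]  r_C1² − 25 = 0  ⇒  r_C1 = 5 (r>0 drops 1)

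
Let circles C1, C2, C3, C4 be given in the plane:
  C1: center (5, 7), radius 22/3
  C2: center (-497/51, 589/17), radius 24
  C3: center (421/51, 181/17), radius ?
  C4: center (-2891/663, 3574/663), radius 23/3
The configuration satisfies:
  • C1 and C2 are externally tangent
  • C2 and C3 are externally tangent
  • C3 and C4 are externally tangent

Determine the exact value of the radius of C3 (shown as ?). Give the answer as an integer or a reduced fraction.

6

1. [ext C2·C3]  r_C3² + 48r_C3 − 324 = 0  ⇒  r_C3 = 6 (r>0 drops 1)
2. [ext C3·C4]  r_C3² + (46/3)r_C3 − 128 = 0  ⇒  r_C3 = 6 (r>0 drops 1)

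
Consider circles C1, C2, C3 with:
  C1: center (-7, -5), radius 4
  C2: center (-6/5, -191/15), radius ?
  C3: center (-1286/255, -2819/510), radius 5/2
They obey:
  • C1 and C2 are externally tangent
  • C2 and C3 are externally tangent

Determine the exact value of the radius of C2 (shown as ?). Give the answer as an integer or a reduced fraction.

17/3

1. [ext C1·C2]  r_C2² + 8r_C2 − 697/9 = 0  ⇒  r_C2 = 17/3 (r>0 drops 1)
2. [ext C2·C3]  r_C2² + 5r_C2 − 544/9 = 0  ⇒  r_C2 = 17/3 (r>0 drops 1)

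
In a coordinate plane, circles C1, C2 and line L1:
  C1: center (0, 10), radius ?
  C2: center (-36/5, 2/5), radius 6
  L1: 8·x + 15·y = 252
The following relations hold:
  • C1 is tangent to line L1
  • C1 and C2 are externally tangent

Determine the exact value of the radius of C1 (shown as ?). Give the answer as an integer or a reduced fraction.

6

1. [C1‖L1]  r_C1² − 36 = 0  ⇒  r_C1 = 6 (r>0 drops 1)
2. [ext C1·C2]  r_C1² + 12r_C1 − 108 = 0  ⇒  r_C1 = 6 (r>0 drops 1)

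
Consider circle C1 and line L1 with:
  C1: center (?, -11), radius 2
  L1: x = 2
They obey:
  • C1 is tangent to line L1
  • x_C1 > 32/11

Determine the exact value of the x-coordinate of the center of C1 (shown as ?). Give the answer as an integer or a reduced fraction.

1. [C1‖L1]  x_C1² − 4x_C1 = 0  ⇒  x_C1 = 0 or 4
2. given x_C1 > 32/11: keep 4

4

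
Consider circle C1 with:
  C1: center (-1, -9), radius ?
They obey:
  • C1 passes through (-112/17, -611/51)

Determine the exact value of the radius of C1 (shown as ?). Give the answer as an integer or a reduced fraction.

19/3

1. [C1∋P]  r_C1² − 361/9 = 0  ⇒  r_C1 = 19/3 (r>0 drops 1)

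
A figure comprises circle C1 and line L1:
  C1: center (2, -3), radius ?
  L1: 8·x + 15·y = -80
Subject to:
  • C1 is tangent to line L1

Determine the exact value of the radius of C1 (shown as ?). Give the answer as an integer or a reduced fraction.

1. [C1‖L1]  r_C1² − 9 = 0  ⇒  r_C1 = 3 (r>0 drops 1)

3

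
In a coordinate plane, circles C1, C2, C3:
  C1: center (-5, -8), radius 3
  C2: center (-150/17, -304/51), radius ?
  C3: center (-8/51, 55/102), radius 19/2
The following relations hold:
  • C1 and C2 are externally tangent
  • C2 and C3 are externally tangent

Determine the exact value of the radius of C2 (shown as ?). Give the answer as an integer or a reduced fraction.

1. [ext C1·C2]  r_C2² + 6r_C2 − 88/9 = 0  ⇒  r_C2 = 4/3 (r>0 drops 1)
2. [ext C2·C3]  r_C2² + 19r_C2 − 244/9 = 0  ⇒  r_C2 = 4/3 (r>0 drops 1)

4/3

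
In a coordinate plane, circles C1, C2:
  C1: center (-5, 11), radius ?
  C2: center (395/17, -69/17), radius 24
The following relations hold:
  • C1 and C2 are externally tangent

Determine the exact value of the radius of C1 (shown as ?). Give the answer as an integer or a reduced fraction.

1. [ext C1·C2]  r_C1² + 48r_C1 − 448 = 0  ⇒  r_C1 = 8 (r>0 drops 1)

8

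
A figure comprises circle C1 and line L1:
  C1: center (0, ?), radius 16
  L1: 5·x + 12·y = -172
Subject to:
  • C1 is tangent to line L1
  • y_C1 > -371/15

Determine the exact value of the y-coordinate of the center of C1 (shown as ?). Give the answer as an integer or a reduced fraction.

3

1. [C1‖L1]  y_C1² + (86/3)y_C1 − 95 = 0  ⇒  y_C1 = -95/3 or 3
2. given y_C1 > -371/15: keep 3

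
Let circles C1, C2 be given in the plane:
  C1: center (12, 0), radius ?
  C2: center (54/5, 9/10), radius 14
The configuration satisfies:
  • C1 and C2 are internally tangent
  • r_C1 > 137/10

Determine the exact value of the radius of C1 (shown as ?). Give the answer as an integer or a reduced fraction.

31/2

1. [int C1,C2]  r_C1² − 28r_C1 + 775/4 = 0  ⇒  r_C1 = 25/2 or 31/2
2. given r_C1 > 137/10: keep 31/2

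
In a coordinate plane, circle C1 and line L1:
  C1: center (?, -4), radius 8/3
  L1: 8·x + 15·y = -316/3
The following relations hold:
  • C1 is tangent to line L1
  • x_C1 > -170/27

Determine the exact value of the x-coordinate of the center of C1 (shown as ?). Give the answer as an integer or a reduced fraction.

1. [C1‖L1]  x_C1² + (34/3)x_C1 = 0  ⇒  x_C1 = -34/3 or 0
2. given x_C1 > -170/27: keep 0

0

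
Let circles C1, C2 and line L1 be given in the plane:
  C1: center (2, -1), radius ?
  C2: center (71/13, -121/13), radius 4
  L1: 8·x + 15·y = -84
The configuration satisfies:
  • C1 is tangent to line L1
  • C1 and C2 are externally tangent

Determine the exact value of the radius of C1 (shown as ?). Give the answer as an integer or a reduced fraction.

5

1. [C1‖L1]  r_C1² − 25 = 0  ⇒  r_C1 = 5 (r>0 drops 1)
2. [ext C1·C2]  r_C1² + 8r_C1 − 65 = 0  ⇒  r_C1 = 5 (r>0 drops 1)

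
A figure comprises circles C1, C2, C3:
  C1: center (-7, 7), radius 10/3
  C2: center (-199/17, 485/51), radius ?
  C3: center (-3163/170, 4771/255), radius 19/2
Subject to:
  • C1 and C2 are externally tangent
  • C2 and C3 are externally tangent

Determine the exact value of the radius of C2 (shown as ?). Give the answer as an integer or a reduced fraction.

2

1. [ext C1·C2]  r_C2² + (20/3)r_C2 − 52/3 = 0  ⇒  r_C2 = 2 (r>0 drops 1)
2. [ext C2·C3]  r_C2² + 19r_C2 − 42 = 0  ⇒  r_C2 = 2 (r>0 drops 1)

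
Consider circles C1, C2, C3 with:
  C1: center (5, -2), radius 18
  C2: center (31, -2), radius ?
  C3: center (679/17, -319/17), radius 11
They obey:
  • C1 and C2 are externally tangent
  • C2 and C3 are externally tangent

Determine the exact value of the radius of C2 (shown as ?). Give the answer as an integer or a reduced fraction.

8

1. [ext C1·C2]  r_C2² + 36r_C2 − 352 = 0  ⇒  r_C2 = 8 (r>0 drops 1)
2. [ext C2·C3]  r_C2² + 22r_C2 − 240 = 0  ⇒  r_C2 = 8 (r>0 drops 1)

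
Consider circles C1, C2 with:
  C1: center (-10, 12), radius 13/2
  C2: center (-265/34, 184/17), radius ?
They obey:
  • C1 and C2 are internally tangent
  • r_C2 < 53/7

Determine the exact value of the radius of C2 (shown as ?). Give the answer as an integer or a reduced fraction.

1. [int C1,C2]  r_C2² − 13r_C2 + 36 = 0  ⇒  r_C2 = 4 or 9
2. given r_C2 < 53/7: keep 4

4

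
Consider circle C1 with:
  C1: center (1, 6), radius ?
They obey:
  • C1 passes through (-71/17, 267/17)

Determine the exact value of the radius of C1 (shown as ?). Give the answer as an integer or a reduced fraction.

1. [C1∋P]  r_C1² − 121 = 0  ⇒  r_C1 = 11 (r>0 drops 1)

11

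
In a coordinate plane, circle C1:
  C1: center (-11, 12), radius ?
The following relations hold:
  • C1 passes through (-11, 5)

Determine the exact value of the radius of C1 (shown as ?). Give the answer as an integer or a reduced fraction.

7

1. [C1∋P]  r_C1² − 49 = 0  ⇒  r_C1 = 7 (r>0 drops 1)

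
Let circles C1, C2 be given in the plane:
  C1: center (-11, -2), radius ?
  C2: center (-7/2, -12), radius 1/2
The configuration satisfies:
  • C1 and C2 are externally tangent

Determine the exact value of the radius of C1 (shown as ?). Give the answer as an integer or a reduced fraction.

1. [ext C1·C2]  r_C1² + 1r_C1 − 156 = 0  ⇒  r_C1 = 12 (r>0 drops 1)

12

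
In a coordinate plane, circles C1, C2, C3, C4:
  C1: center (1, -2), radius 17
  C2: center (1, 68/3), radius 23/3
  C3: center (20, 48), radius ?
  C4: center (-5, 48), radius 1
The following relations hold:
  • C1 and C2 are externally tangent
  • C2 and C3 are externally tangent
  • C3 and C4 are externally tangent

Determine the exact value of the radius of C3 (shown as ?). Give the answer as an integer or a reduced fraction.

1. [ext C2·C3]  r_C3² + (46/3)r_C3 − 944 = 0  ⇒  r_C3 = 24 (r>0 drops 1)
2. [ext C3·C4]  r_C3² + 2r_C3 − 624 = 0  ⇒  r_C3 = 24 (r>0 drops 1)

24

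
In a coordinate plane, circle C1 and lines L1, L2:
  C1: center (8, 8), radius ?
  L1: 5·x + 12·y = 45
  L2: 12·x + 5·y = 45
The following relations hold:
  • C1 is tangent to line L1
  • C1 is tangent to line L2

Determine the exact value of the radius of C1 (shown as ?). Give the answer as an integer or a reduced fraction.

1. [C1‖L1]  r_C1² − 49 = 0  ⇒  r_C1 = 7 (r>0 drops 1)
2. [C1‖L2]  r_C1² − 49 = 0  ⇒  r_C1 = 7 (r>0 drops 1)

7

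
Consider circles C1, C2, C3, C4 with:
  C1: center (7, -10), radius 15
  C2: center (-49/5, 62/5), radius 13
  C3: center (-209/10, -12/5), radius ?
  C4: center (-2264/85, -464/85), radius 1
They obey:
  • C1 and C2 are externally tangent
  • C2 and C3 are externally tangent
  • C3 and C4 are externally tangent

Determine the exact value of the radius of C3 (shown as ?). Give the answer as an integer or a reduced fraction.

1. [ext C2·C3]  r_C3² + 26r_C3 − 693/4 = 0  ⇒  r_C3 = 11/2 (r>0 drops 1)
2. [ext C3·C4]  r_C3² + 2r_C3 − 165/4 = 0  ⇒  r_C3 = 11/2 (r>0 drops 1)

11/2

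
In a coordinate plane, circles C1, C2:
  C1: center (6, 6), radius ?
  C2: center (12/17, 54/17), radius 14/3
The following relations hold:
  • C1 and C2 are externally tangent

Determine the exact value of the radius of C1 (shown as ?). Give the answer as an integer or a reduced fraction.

4/3

1. [ext C1·C2]  r_C1² + (28/3)r_C1 − 128/9 = 0  ⇒  r_C1 = 4/3 (r>0 drops 1)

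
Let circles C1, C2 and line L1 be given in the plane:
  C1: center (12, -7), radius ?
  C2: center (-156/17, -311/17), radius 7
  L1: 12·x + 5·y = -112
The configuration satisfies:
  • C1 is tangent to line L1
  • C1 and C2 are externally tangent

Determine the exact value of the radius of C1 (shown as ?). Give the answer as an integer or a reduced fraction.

17

1. [C1‖L1]  r_C1² − 289 = 0  ⇒  r_C1 = 17 (r>0 drops 1)
2. [ext C1·C2]  r_C1² + 14r_C1 − 527 = 0  ⇒  r_C1 = 17 (r>0 drops 1)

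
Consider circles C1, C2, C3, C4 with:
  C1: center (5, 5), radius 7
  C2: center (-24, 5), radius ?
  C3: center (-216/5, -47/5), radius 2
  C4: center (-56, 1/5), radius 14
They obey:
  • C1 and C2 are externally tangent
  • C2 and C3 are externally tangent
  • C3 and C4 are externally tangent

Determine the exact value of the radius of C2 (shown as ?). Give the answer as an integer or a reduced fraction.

22

1. [ext C1·C2]  r_C2² + 14r_C2 − 792 = 0  ⇒  r_C2 = 22 (r>0 drops 1)
2. [ext C2·C3]  r_C2² + 4r_C2 − 572 = 0  ⇒  r_C2 = 22 (r>0 drops 1)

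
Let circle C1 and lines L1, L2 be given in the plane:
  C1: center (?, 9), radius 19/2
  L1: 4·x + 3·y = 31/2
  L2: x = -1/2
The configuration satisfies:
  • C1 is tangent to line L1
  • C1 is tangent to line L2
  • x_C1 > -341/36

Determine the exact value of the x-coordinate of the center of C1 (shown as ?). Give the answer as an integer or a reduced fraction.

1. [C1‖L1]  x_C1² + (23/4)x_C1 − 531/4 = 0  ⇒  x_C1 = -59/4 or 9
2. [C1‖L2]  x_C1² + 1x_C1 − 90 = 0  ⇒  x_C1 = -10 or 9

9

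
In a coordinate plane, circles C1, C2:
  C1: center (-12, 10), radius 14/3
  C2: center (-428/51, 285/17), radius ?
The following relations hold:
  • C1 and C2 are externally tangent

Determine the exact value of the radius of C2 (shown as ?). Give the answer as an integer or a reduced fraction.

1. [ext C1·C2]  r_C2² + (28/3)r_C2 − 37 = 0  ⇒  r_C2 = 3 (r>0 drops 1)

3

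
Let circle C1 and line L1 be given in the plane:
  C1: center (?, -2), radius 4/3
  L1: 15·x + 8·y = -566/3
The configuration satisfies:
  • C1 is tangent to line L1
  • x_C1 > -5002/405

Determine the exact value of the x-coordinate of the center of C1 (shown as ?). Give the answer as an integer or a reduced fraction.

-10

1. [C1‖L1]  x_C1² + (1036/45)x_C1 + 1172/9 = 0  ⇒  x_C1 = -586/45 or -10
2. given x_C1 > -5002/405: keep -10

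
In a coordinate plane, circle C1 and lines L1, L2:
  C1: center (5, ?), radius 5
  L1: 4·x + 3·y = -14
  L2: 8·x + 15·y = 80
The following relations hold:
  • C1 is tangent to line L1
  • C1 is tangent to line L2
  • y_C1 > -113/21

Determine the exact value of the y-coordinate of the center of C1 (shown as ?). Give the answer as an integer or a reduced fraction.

-3

1. [C1‖L1]  y_C1² + (68/3)y_C1 + 59 = 0  ⇒  y_C1 = -59/3 or -3
2. [C1‖L2]  y_C1² − (16/3)y_C1 − 25 = 0  ⇒  y_C1 = -3 or 25/3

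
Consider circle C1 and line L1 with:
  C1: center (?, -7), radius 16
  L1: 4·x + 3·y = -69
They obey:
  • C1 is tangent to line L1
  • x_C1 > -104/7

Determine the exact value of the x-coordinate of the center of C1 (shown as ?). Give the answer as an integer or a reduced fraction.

8

1. [C1‖L1]  x_C1² + 24x_C1 − 256 = 0  ⇒  x_C1 = -32 or 8
2. given x_C1 > -104/7: keep 8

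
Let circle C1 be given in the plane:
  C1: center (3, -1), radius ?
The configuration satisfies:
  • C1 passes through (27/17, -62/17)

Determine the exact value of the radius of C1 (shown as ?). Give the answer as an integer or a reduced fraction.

3

1. [C1∋P]  r_C1² − 9 = 0  ⇒  r_C1 = 3 (r>0 drops 1)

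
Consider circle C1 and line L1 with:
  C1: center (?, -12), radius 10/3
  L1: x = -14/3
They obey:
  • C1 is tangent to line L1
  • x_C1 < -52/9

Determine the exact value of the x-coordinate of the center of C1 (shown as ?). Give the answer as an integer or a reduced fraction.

-8

1. [C1‖L1]  x_C1² + (28/3)x_C1 + 32/3 = 0  ⇒  x_C1 = -8 or -4/3
2. given x_C1 < -52/9: keep -8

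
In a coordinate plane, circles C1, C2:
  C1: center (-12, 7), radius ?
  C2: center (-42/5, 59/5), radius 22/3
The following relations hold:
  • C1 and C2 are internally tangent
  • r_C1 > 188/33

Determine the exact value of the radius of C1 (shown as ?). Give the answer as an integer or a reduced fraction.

40/3

1. [int C1,C2]  r_C1² − (44/3)r_C1 + 160/9 = 0  ⇒  r_C1 = 4/3 or 40/3
2. given r_C1 > 188/33: keep 40/3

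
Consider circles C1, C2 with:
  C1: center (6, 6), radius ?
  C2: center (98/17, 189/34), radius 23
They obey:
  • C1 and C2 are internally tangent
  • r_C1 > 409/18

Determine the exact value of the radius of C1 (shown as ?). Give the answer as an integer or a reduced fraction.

1. [int C1,C2]  r_C1² − 46r_C1 + 2115/4 = 0  ⇒  r_C1 = 45/2 or 47/2
2. given r_C1 > 409/18: keep 47/2

47/2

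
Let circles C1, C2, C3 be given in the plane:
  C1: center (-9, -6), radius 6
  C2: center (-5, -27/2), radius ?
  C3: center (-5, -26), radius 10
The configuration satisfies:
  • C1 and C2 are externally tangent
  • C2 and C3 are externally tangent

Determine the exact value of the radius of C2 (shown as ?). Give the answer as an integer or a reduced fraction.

5/2

1. [ext C1·C2]  r_C2² + 12r_C2 − 145/4 = 0  ⇒  r_C2 = 5/2 (r>0 drops 1)
2. [ext C2·C3]  r_C2² + 20r_C2 − 225/4 = 0  ⇒  r_C2 = 5/2 (r>0 drops 1)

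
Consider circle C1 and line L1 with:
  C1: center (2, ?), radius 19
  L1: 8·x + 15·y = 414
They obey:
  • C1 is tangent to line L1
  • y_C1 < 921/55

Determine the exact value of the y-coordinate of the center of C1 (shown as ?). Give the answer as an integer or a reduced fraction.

5

1. [C1‖L1]  y_C1² − (796/15)y_C1 + 721/3 = 0  ⇒  y_C1 = 5 or 721/15
2. given y_C1 < 921/55: keep 5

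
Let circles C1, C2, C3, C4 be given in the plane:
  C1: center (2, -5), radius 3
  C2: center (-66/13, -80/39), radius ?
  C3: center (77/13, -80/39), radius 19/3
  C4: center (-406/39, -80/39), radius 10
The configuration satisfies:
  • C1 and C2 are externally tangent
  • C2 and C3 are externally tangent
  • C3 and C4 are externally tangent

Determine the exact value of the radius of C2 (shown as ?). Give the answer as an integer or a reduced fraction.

1. [ext C1·C2]  r_C2² + 6r_C2 − 448/9 = 0  ⇒  r_C2 = 14/3 (r>0 drops 1)
2. [ext C2·C3]  r_C2² + (38/3)r_C2 − 728/9 = 0  ⇒  r_C2 = 14/3 (r>0 drops 1)

14/3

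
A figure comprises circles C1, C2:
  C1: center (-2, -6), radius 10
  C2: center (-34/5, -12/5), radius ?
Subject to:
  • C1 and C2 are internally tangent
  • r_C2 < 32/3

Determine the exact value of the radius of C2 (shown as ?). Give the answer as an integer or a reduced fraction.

4

1. [int C1,C2]  r_C2² − 20r_C2 + 64 = 0  ⇒  r_C2 = 4 or 16
2. given r_C2 < 32/3: keep 4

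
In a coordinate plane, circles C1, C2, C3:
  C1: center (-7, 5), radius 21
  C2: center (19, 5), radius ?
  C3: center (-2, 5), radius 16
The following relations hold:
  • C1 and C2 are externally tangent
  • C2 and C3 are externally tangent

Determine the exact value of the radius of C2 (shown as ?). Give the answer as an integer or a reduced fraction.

1. [ext C1·C2]  r_C2² + 42r_C2 − 235 = 0  ⇒  r_C2 = 5 (r>0 drops 1)
2. [ext C2·C3]  r_C2² + 32r_C2 − 185 = 0  ⇒  r_C2 = 5 (r>0 drops 1)

5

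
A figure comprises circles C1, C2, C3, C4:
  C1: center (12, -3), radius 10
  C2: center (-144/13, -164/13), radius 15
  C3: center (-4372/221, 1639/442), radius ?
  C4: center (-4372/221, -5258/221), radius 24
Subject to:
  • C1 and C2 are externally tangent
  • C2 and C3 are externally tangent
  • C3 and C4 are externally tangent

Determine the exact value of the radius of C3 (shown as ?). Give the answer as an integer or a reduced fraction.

7/2

1. [ext C2·C3]  r_C3² + 30r_C3 − 469/4 = 0  ⇒  r_C3 = 7/2 (r>0 drops 1)
2. [ext C3·C4]  r_C3² + 48r_C3 − 721/4 = 0  ⇒  r_C3 = 7/2 (r>0 drops 1)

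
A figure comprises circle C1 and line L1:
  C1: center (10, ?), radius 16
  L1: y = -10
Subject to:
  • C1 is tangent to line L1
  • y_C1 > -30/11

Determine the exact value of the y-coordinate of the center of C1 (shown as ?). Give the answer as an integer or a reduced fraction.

6

1. [C1‖L1]  y_C1² + 20y_C1 − 156 = 0  ⇒  y_C1 = -26 or 6
2. given y_C1 > -30/11: keep 6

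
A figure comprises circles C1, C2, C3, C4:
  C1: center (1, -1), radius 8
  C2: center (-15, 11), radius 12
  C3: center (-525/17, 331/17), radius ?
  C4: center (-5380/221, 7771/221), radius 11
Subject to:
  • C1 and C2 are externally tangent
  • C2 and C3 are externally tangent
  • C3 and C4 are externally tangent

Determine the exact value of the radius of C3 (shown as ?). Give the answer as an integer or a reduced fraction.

6

1. [ext C2·C3]  r_C3² + 24r_C3 − 180 = 0  ⇒  r_C3 = 6 (r>0 drops 1)
2. [ext C3·C4]  r_C3² + 22r_C3 − 168 = 0  ⇒  r_C3 = 6 (r>0 drops 1)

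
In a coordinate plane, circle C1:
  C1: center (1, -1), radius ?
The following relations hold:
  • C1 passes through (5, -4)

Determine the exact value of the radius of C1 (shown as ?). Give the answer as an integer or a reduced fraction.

5

1. [C1∋P]  r_C1² − 25 = 0  ⇒  r_C1 = 5 (r>0 drops 1)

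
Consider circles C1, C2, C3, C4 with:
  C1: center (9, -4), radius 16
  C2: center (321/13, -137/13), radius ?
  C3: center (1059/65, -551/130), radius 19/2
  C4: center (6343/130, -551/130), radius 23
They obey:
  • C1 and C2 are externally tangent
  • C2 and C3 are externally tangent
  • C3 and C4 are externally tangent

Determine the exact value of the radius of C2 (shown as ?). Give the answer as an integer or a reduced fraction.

1. [ext C1·C2]  r_C2² + 32r_C2 − 33 = 0  ⇒  r_C2 = 1 (r>0 drops 1)
2. [ext C2·C3]  r_C2² + 19r_C2 − 20 = 0  ⇒  r_C2 = 1 (r>0 drops 1)

1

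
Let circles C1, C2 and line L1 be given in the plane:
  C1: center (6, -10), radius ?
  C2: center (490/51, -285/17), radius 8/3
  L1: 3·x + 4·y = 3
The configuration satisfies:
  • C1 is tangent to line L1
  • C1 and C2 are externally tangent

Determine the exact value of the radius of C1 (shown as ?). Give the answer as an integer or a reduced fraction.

5

1. [C1‖L1]  r_C1² − 25 = 0  ⇒  r_C1 = 5 (r>0 drops 1)
2. [ext C1·C2]  r_C1² + (16/3)r_C1 − 155/3 = 0  ⇒  r_C1 = 5 (r>0 drops 1)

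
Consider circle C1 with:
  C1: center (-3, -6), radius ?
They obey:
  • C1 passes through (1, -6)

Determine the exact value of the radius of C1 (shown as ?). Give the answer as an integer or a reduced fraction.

1. [C1∋P]  r_C1² − 16 = 0  ⇒  r_C1 = 4 (r>0 drops 1)

4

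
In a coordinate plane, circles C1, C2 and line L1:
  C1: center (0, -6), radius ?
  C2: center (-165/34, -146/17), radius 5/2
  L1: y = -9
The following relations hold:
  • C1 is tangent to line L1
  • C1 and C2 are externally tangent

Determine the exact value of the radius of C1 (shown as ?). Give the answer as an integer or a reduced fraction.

1. [C1‖L1]  r_C1² − 9 = 0  ⇒  r_C1 = 3 (r>0 drops 1)
2. [ext C1·C2]  r_C1² + 5r_C1 − 24 = 0  ⇒  r_C1 = 3 (r>0 drops 1)

3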